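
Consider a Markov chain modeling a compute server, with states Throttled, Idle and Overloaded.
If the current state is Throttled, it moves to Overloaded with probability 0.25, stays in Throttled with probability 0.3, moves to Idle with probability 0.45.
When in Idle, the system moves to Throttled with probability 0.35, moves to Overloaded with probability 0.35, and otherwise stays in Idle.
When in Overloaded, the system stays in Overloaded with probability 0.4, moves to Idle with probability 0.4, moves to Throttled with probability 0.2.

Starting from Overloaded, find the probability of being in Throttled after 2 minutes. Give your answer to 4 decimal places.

Sum over the intermediate state after 1 minute:
P = P(Overloaded→Throttled)·P(Throttled→Throttled) + P(Overloaded→Idle)·P(Idle→Throttled) + P(Overloaded→Overloaded)·P(Overloaded→Throttled)
  = 0.2×0.3 + 0.4×0.35 + 0.4×0.2
  = 0.0600 + 0.1400 + 0.0800 = 0.2800

0.2800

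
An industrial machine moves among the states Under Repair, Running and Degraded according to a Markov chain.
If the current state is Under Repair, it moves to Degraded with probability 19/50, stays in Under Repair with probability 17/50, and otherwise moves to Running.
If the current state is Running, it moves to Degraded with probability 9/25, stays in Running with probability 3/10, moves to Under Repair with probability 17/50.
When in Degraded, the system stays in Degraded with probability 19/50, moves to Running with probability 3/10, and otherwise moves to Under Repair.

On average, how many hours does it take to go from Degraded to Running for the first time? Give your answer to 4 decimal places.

Let t(s) be the expected number of hours to first reach Running from state s, with t(Running) = 0. Conditioning on the first hour:
t(Under Repair) = 1 + 0.34·t(Under Repair) + 0.38·t(Degraded)
t(Degraded) = 1 + 0.32·t(Under Repair) + 0.38·t(Degraded)
Solving: t(Under Repair) = 3.4771, t(Degraded) = 3.4075.
Expected hours from Degraded to Running: 3.4075.

3.4075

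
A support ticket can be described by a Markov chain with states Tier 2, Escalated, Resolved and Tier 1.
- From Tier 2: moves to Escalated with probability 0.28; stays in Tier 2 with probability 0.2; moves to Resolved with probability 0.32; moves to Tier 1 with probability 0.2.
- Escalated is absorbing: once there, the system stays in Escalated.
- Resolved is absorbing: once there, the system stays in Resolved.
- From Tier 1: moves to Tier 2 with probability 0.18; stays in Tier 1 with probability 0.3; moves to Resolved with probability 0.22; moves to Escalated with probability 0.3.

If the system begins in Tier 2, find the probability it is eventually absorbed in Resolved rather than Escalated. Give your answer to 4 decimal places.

0.5115

Let h(s) be the probability of absorption at Resolved starting from transient state s. Then h(Resolved) = 1 and h(Escalated) = 0. By first-step analysis:
h(Tier 2) = 0.2·h(Tier 2) + 0.28·0 + 0.32·1 + 0.2·h(Tier 1)
h(Tier 1) = 0.18·h(Tier 2) + 0.3·0 + 0.22·1 + 0.3·h(Tier 1)
Solving: h(Tier 2) = 0.5115, h(Tier 1) = 0.4458.
Starting from Tier 2, the probability is 0.5115.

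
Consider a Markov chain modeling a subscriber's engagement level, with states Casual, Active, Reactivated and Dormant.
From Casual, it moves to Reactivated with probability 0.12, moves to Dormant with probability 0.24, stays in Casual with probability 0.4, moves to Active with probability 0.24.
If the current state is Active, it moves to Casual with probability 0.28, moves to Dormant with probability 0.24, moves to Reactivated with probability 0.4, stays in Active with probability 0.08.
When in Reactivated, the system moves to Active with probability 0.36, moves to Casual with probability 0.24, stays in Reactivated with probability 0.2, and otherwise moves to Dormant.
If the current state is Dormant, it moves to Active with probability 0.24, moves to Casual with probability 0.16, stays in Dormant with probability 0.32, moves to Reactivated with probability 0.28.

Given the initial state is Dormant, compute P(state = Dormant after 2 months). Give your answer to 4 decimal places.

0.2544

Propagate the distribution vector 2 months from Dormant.
After 0 months: (0.0000, 0.0000, 0.0000, 1.0000)
After 1 month: (0.1600, 0.2400, 0.2800, 0.3200)
After 2 months: (0.2496, 0.2352, 0.2608, 0.2544)
P(in Dormant after 2 months) = 0.2544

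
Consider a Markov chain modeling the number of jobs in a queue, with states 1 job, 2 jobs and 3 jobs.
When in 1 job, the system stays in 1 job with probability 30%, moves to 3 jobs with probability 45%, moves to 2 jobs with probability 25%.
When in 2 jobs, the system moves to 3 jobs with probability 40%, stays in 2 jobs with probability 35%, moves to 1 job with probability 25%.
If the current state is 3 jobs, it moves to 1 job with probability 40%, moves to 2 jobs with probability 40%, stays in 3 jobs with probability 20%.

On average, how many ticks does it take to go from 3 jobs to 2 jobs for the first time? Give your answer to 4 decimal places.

2.8947

Let t(s) be the expected number of ticks to first reach 2 jobs from state s, with t(2 jobs) = 0. Conditioning on the first tick:
t(1 job) = 1 + 0.3·t(1 job) + 0.45·t(3 jobs)
t(3 jobs) = 1 + 0.4·t(1 job) + 0.2·t(3 jobs)
Solving: t(1 job) = 3.2895, t(3 jobs) = 2.8947.
Expected ticks from 3 jobs to 2 jobs: 2.8947.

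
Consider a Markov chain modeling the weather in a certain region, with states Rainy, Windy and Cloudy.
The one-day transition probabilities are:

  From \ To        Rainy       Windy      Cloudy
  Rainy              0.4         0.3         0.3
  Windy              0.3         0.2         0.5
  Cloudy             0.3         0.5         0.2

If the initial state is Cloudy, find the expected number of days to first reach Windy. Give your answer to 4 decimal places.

2.3077

Let t(s) be the expected number of days to first reach Windy from state s, with t(Windy) = 0. Conditioning on the first day:
t(Rainy) = 1 + 0.4·t(Rainy) + 0.3·t(Cloudy)
t(Cloudy) = 1 + 0.3·t(Rainy) + 0.2·t(Cloudy)
Solving: t(Rainy) = 2.8205, t(Cloudy) = 2.3077.
Expected days from Cloudy to Windy: 2.3077.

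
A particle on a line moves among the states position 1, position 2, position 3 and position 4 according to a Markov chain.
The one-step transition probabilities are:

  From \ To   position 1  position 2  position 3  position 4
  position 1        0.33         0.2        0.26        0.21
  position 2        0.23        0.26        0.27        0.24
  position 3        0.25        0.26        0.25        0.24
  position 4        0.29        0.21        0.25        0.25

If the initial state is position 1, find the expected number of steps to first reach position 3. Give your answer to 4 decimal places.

3.8477

Let t(s) be the expected number of steps to first reach position 3 from state s, with t(position 3) = 0. Conditioning on the first step:
t(position 1) = 1 + 0.33·t(position 1) + 0.2·t(position 2) + 0.21·t(position 4)
t(position 2) = 1 + 0.23·t(position 1) + 0.26·t(position 2) + 0.24·t(position 4)
t(position 4) = 1 + 0.29·t(position 1) + 0.21·t(position 2) + 0.25·t(position 4)
Solving: t(position 1) = 3.8477, t(position 2) = 3.8080, t(position 4) = 3.8873.
Expected steps from position 1 to position 3: 3.8477.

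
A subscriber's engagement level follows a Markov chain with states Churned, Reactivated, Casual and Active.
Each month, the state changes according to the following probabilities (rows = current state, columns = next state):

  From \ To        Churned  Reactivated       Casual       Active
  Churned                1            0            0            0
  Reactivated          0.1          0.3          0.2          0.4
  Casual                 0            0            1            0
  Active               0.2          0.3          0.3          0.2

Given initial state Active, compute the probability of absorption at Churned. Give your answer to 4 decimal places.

0.3864

Let h(s) be the probability of absorption at Churned starting from transient state s. Then h(Churned) = 1 and h(Casual) = 0. By first-step analysis:
h(Reactivated) = 0.1·1 + 0.3·h(Reactivated) + 0.2·0 + 0.4·h(Active)
h(Active) = 0.2·1 + 0.3·h(Reactivated) + 0.3·0 + 0.2·h(Active)
Solving: h(Reactivated) = 0.3636, h(Active) = 0.3864.
Starting from Active, the probability is 0.3864.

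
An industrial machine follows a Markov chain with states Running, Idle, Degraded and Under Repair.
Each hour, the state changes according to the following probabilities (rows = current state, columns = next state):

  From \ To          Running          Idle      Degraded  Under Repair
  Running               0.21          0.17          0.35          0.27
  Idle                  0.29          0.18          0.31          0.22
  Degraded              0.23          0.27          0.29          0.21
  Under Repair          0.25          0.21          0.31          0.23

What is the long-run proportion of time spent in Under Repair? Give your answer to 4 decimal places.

Let the stationary distribution be π with π = πP and π_1 + π_2 + π_3 + π_4 = 1.
π_1 = 0.21·π_1 + 0.29·π_2 + 0.23·π_3 + 0.25·π_4
π_2 = 0.17·π_1 + 0.18·π_2 + 0.27·π_3 + 0.21·π_4
π_3 = 0.35·π_1 + 0.31·π_2 + 0.29·π_3 + 0.31·π_4
Solving with the normalization constraint gives π = (0.2425, 0.2127, 0.3134, 0.2313).
So the stationary probability of Under Repair is 0.2313.

0.2313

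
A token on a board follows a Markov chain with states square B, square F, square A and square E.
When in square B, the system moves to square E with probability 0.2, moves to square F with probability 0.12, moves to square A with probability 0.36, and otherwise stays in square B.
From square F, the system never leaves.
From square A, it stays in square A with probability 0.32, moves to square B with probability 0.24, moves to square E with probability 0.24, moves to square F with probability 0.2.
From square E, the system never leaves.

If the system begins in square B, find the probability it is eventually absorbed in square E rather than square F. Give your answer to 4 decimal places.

0.5915

Let h(s) be the probability of absorption at square E starting from transient state s. Then h(square E) = 1 and h(square F) = 0. By first-step analysis:
h(square B) = 0.32·h(square B) + 0.12·0 + 0.36·h(square A) + 0.2·1
h(square A) = 0.24·h(square B) + 0.2·0 + 0.32·h(square A) + 0.24·1
Solving: h(square B) = 0.5915, h(square A) = 0.5617.
Starting from square B, the probability is 0.5915.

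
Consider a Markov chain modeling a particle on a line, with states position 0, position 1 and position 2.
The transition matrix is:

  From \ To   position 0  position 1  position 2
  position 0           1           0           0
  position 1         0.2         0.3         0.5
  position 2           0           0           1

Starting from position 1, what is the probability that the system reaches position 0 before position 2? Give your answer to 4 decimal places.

Let h(s) be the probability of absorption at position 0 starting from transient state s. Then h(position 0) = 1 and h(position 2) = 0. By first-step analysis:
h(position 1) = 0.2·1 + 0.3·h(position 1) + 0.5·0
Solving: h(position 1) = 0.2857.
Starting from position 1, the probability is 0.2857.

0.2857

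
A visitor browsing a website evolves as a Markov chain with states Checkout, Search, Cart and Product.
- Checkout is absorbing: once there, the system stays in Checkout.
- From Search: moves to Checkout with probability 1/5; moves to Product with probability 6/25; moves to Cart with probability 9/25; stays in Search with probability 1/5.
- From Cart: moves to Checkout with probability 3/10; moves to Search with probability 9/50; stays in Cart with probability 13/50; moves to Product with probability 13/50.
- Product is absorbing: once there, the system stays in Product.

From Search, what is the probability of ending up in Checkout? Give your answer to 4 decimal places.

0.4856

Let h(s) be the probability of absorption at Checkout starting from transient state s. Then h(Checkout) = 1 and h(Product) = 0. By first-step analysis:
h(Search) = 0.2·1 + 0.2·h(Search) + 0.36·h(Cart) + 0.24·0
h(Cart) = 0.3·1 + 0.18·h(Search) + 0.26·h(Cart) + 0.26·0
Solving: h(Search) = 0.4856, h(Cart) = 0.5235.
Starting from Search, the probability is 0.4856.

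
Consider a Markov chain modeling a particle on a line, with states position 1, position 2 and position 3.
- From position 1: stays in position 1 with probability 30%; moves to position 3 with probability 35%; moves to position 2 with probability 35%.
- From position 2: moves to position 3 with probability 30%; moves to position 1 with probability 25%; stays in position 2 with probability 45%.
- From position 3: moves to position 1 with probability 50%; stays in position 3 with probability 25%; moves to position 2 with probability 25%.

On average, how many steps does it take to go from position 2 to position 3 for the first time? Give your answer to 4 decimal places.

Let t(s) be the expected number of steps to first reach position 3 from state s, with t(position 3) = 0. Conditioning on the first step:
t(position 1) = 1 + 0.3·t(position 1) + 0.35·t(position 2)
t(position 2) = 1 + 0.25·t(position 1) + 0.45·t(position 2)
Solving: t(position 1) = 3.0252, t(position 2) = 3.1933.
Expected steps from position 2 to position 3: 3.1933.

3.1933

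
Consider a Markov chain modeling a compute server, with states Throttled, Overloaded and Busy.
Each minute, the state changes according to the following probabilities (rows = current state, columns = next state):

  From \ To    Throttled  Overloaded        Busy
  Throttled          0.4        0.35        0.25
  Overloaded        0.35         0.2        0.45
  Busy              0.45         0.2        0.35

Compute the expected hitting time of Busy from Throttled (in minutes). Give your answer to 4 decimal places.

3.2168

Let t(s) be the expected number of minutes to first reach Busy from state s, with t(Busy) = 0. Conditioning on the first minute:
t(Throttled) = 1 + 0.4·t(Throttled) + 0.35·t(Overloaded)
t(Overloaded) = 1 + 0.35·t(Throttled) + 0.2·t(Overloaded)
Solving: t(Throttled) = 3.2168, t(Overloaded) = 2.6573.
Expected minutes from Throttled to Busy: 3.2168.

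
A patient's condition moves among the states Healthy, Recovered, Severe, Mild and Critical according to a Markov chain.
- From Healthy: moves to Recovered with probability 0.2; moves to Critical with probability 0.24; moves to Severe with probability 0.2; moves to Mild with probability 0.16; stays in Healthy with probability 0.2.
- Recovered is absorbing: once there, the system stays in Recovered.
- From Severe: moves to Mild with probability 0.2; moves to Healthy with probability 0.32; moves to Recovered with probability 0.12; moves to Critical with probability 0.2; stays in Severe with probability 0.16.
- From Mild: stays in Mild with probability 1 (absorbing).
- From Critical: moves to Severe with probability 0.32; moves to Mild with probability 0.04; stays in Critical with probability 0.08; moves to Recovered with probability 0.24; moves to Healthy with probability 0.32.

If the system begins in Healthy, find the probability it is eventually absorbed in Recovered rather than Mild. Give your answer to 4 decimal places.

0.5687

Let h(s) be the probability of absorption at Recovered starting from transient state s. Then h(Recovered) = 1 and h(Mild) = 0. By first-step analysis:
h(Healthy) = 0.2·h(Healthy) + 0.2·1 + 0.2·h(Severe) + 0.16·0 + 0.24·h(Critical)
h(Severe) = 0.32·h(Healthy) + 0.12·1 + 0.16·h(Severe) + 0.2·0 + 0.2·h(Critical)
h(Critical) = 0.32·h(Healthy) + 0.24·1 + 0.32·h(Severe) + 0.04·0 + 0.08·h(Critical)
Solving: h(Healthy) = 0.5687, h(Severe) = 0.5110, h(Critical) = 0.6364.
Starting from Healthy, the probability is 0.5687.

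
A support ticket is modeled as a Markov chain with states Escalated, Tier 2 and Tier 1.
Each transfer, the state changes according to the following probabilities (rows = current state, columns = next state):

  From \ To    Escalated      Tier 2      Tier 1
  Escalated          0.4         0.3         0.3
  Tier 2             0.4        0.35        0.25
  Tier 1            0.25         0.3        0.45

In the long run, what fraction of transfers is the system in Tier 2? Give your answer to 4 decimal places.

Let the stationary distribution be π with π = πP and π_1 + π_2 + π_3 = 1.
π_1 = 0.4·π_1 + 0.4·π_2 + 0.25·π_3
π_2 = 0.3·π_1 + 0.35·π_2 + 0.3·π_3
Solving with the normalization constraint gives π = (0.3498, 0.3158, 0.3344).
So the stationary probability of Tier 2 is 0.3158.

0.3158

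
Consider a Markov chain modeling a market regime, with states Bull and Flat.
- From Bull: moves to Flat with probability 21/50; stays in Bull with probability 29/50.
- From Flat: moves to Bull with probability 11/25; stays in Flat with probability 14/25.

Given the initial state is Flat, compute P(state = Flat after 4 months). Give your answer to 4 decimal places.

Propagate the distribution vector 4 months from Flat.
After 0 months: (0.0000, 1.0000)
After 1 month: (0.4400, 0.5600)
After 2 months: (0.5016, 0.4984)
After 3 months: (0.5102, 0.4898)
After 4 months: (0.5114, 0.4886)
P(in Flat after 4 months) = 0.4886

0.4886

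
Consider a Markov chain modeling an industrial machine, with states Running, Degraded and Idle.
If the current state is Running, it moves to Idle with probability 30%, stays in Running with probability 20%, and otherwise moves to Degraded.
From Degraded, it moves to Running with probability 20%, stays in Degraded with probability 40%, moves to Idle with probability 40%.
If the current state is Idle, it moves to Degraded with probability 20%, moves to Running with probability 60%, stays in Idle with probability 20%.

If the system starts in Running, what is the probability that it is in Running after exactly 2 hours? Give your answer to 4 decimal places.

0.3200

Sum over the intermediate state after 1 hour:
P = P(Running→Running)·P(Running→Running) + P(Running→Degraded)·P(Degraded→Running) + P(Running→Idle)·P(Idle→Running)
  = 0.2×0.2 + 0.5×0.2 + 0.3×0.6
  = 0.0400 + 0.1000 + 0.1800 = 0.3200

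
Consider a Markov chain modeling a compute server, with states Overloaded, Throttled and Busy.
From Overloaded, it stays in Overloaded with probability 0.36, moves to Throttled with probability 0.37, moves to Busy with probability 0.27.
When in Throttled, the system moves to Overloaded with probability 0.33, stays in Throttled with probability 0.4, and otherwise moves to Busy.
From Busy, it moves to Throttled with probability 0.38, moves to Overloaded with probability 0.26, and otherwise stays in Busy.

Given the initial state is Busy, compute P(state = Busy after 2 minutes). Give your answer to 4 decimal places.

0.3024

Sum over the intermediate state after 1 minute:
P = P(Busy→Overloaded)·P(Overloaded→Busy) + P(Busy→Throttled)·P(Throttled→Busy) + P(Busy→Busy)·P(Busy→Busy)
  = 0.26×0.27 + 0.38×0.27 + 0.36×0.36
  = 0.0702 + 0.1026 + 0.1296 = 0.3024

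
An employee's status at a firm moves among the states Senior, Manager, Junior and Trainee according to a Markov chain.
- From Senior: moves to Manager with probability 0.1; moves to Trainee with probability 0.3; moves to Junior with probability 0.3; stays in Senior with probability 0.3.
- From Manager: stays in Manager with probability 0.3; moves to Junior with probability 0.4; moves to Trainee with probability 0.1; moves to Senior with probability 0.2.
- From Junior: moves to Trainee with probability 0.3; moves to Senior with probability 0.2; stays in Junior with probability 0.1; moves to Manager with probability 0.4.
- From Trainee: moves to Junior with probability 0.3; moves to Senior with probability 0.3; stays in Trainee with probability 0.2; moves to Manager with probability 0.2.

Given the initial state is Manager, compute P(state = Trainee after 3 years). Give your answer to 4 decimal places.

Propagate the distribution vector 3 years from Manager.
After 0 years: (0.0000, 1.0000, 0.0000, 0.0000)
After 1 year: (0.2000, 0.3000, 0.4000, 0.1000)
After 2 years: (0.2300, 0.2900, 0.2500, 0.2300)
After 3 years: (0.2460, 0.2560, 0.2790, 0.2190)
P(in Trainee after 3 years) = 0.2190

0.2190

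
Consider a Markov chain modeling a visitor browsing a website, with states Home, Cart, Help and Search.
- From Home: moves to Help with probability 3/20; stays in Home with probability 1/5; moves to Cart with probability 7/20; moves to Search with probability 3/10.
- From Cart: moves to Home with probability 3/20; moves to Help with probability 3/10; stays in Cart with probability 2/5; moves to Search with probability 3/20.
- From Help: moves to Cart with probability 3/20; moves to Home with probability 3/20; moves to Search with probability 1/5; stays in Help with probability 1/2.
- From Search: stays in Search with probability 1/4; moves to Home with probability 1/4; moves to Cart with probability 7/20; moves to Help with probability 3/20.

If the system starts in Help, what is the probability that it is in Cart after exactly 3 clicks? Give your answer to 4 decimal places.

Propagate the distribution vector 3 clicks from Help.
After 0 clicks: (0.0000, 0.0000, 1.0000, 0.0000)
After 1 click: (0.1500, 0.1500, 0.5000, 0.2000)
After 2 clicks: (0.1775, 0.2575, 0.3475, 0.2175)
After 3 clicks: (0.1806, 0.2934, 0.3103, 0.2158)
P(in Cart after 3 clicks) = 0.2934

0.2934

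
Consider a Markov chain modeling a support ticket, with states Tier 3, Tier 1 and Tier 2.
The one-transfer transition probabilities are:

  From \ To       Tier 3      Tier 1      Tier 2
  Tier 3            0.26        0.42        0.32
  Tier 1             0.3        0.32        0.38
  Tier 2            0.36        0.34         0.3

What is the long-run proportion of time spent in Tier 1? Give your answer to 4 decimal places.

0.3575

Let the stationary distribution be π with π = πP and π_1 + π_2 + π_3 = 1.
π_1 = 0.26·π_1 + 0.3·π_2 + 0.36·π_3
π_2 = 0.42·π_1 + 0.32·π_2 + 0.34·π_3
Solving with the normalization constraint gives π = (0.3078, 0.3575, 0.3348).
So the stationary probability of Tier 1 is 0.3575.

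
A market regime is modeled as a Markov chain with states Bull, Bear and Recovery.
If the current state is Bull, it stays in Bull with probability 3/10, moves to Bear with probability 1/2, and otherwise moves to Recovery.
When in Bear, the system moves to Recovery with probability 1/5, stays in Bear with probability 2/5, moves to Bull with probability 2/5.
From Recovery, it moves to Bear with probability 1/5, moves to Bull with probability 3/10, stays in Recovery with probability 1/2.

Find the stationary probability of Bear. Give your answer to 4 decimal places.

Let the stationary distribution be π with π = πP and π_1 + π_2 + π_3 = 1.
π_1 = 0.3·π_1 + 0.4·π_2 + 0.3·π_3
π_2 = 0.5·π_1 + 0.4·π_2 + 0.2·π_3
Solving with the normalization constraint gives π = (0.3377, 0.3766, 0.2857).
So the stationary probability of Bear is 0.3766.

0.3766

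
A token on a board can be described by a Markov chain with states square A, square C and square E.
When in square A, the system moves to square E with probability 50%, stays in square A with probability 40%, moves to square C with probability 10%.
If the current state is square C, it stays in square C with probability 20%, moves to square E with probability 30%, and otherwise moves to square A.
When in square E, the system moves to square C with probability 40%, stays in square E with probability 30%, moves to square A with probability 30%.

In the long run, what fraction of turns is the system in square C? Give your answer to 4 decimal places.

0.2368

Let the stationary distribution be π with π = πP and π_1 + π_2 + π_3 = 1.
π_1 = 0.4·π_1 + 0.5·π_2 + 0.3·π_3
π_2 = 0.1·π_1 + 0.2·π_2 + 0.4·π_3
Solving with the normalization constraint gives π = (0.3860, 0.2368, 0.3772).
So the stationary probability of square C is 0.2368.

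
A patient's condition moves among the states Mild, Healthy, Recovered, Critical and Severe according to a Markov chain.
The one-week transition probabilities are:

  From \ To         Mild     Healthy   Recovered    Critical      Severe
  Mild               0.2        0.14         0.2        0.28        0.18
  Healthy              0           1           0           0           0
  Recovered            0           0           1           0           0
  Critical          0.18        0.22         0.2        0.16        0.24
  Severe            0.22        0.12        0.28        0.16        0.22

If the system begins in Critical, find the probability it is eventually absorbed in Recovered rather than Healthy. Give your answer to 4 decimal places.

Let h(s) be the probability of absorption at Recovered starting from transient state s. Then h(Recovered) = 1 and h(Healthy) = 0. By first-step analysis:
h(Mild) = 0.2·h(Mild) + 0.14·0 + 0.2·1 + 0.28·h(Critical) + 0.18·h(Severe)
h(Critical) = 0.18·h(Mild) + 0.22·0 + 0.2·1 + 0.16·h(Critical) + 0.24·h(Severe)
h(Severe) = 0.22·h(Mild) + 0.12·0 + 0.28·1 + 0.16·h(Critical) + 0.22·h(Severe)
Solving: h(Mild) = 0.5836, h(Critical) = 0.5447, h(Severe) = 0.6353.
Starting from Critical, the probability is 0.5447.

0.5447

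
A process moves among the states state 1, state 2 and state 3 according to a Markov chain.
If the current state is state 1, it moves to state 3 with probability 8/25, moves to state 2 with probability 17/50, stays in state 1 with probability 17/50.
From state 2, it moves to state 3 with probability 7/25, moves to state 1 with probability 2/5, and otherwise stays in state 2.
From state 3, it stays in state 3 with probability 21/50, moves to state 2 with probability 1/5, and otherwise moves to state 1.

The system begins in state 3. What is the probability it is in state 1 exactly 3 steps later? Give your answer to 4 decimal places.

Propagate the distribution vector 3 steps from state 3.
After 0 steps: (0.0000, 0.0000, 1.0000)
After 1 step: (0.3800, 0.2000, 0.4200)
After 2 steps: (0.3688, 0.2772, 0.3540)
After 3 steps: (0.3708, 0.2849, 0.3443)
P(in state 1 after 3 steps) = 0.3708

0.3708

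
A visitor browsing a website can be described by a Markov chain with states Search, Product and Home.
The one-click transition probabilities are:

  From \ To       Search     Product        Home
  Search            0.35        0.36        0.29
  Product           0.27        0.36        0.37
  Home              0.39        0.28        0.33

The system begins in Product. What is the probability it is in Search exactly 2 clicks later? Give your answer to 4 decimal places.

Sum over the intermediate state after 1 click:
P = P(Product→Search)·P(Search→Search) + P(Product→Product)·P(Product→Search) + P(Product→Home)·P(Home→Search)
  = 0.27×0.35 + 0.36×0.27 + 0.37×0.39
  = 0.0945 + 0.0972 + 0.1443 = 0.3360

0.3360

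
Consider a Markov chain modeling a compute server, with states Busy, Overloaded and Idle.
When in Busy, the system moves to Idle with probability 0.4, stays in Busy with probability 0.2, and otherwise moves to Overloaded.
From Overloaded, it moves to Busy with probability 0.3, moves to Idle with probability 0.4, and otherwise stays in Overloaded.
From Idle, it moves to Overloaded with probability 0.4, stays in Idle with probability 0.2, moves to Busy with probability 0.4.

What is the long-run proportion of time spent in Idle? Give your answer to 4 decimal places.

Let the stationary distribution be π with π = πP and π_1 + π_2 + π_3 = 1.
π_1 = 0.2·π_1 + 0.3·π_2 + 0.4·π_3
π_2 = 0.4·π_1 + 0.3·π_2 + 0.4·π_3
Solving with the normalization constraint gives π = (0.3030, 0.3636, 0.3333).
So the stationary probability of Idle is 0.3333.

0.3333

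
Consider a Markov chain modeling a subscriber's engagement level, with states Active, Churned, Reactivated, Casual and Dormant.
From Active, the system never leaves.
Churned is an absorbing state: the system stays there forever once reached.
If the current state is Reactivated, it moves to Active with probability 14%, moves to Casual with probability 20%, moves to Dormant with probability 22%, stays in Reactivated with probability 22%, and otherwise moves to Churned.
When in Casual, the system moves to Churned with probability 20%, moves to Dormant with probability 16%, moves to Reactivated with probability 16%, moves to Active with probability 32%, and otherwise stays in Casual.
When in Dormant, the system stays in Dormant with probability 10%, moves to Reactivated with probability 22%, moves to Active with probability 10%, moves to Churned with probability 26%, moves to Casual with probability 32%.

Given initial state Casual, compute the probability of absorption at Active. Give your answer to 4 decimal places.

Let h(s) be the probability of absorption at Active starting from transient state s. Then h(Active) = 1 and h(Churned) = 0. By first-step analysis:
h(Reactivated) = 0.14·1 + 0.22·0 + 0.22·h(Reactivated) + 0.2·h(Casual) + 0.22·h(Dormant)
h(Casual) = 0.32·1 + 0.2·0 + 0.16·h(Reactivated) + 0.16·h(Casual) + 0.16·h(Dormant)
h(Dormant) = 0.1·1 + 0.26·0 + 0.22·h(Reactivated) + 0.32·h(Casual) + 0.1·h(Dormant)
Solving: h(Reactivated) = 0.4340, h(Casual) = 0.5417, h(Dormant) = 0.4098.
Starting from Casual, the probability is 0.5417.

0.5417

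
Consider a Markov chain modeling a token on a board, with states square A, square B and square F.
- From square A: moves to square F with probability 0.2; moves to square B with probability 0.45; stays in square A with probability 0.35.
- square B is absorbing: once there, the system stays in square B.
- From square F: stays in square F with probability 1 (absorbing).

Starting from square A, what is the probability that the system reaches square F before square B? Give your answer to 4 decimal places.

Let h(s) be the probability of absorption at square F starting from transient state s. Then h(square F) = 1 and h(square B) = 0. By first-step analysis:
h(square A) = 0.35·h(square A) + 0.45·0 + 0.2·1
Solving: h(square A) = 0.3077.
Starting from square A, the probability is 0.3077.

0.3077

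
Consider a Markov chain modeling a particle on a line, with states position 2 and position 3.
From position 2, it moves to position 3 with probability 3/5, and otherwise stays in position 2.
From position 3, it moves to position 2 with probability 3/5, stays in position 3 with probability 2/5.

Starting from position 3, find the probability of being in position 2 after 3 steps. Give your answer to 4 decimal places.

Propagate the distribution vector 3 steps from position 3.
After 0 steps: (0.0000, 1.0000)
After 1 step: (0.6000, 0.4000)
After 2 steps: (0.4800, 0.5200)
After 3 steps: (0.5040, 0.4960)
P(in position 2 after 3 steps) = 0.5040

0.5040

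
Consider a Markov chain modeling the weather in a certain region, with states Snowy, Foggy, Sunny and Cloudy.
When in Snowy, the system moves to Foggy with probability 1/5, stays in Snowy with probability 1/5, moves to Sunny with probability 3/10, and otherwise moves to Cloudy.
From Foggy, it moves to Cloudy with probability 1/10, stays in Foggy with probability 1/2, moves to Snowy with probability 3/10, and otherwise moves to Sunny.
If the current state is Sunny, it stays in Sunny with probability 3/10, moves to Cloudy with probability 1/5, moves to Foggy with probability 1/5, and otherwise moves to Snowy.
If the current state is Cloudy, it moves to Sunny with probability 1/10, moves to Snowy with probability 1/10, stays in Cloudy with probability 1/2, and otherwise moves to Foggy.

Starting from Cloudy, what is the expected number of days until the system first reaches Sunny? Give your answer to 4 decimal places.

7.2549

Let t(s) be the expected number of days to first reach Sunny from state s, with t(Sunny) = 0. Conditioning on the first day:
t(Snowy) = 1 + 0.2·t(Snowy) + 0.2·t(Foggy) + 0.3·t(Cloudy)
t(Foggy) = 1 + 0.3·t(Snowy) + 0.5·t(Foggy) + 0.1·t(Cloudy)
t(Cloudy) = 1 + 0.1·t(Snowy) + 0.3·t(Foggy) + 0.5·t(Cloudy)
Solving: t(Snowy) = 5.6863, t(Foggy) = 6.8627, t(Cloudy) = 7.2549.
Expected days from Cloudy to Sunny: 7.2549.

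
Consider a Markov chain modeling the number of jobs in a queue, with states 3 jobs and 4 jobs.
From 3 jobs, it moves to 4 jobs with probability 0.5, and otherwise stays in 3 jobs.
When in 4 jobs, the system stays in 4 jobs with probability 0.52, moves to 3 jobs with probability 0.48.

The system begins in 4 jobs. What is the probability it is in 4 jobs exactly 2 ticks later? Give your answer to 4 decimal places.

Sum over the intermediate state after 1 tick:
P = P(4 jobs→3 jobs)·P(3 jobs→4 jobs) + P(4 jobs→4 jobs)·P(4 jobs→4 jobs)
  = 0.48×0.5 + 0.52×0.52
  = 0.2400 + 0.2704 = 0.5104

0.5104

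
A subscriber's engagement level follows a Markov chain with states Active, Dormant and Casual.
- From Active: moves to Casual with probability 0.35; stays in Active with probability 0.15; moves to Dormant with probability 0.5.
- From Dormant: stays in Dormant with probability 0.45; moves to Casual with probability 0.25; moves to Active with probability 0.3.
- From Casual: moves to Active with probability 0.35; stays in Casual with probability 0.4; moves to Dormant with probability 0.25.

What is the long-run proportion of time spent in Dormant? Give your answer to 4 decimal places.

0.3985

Let the stationary distribution be π with π = πP and π_1 + π_2 + π_3 = 1.
π_1 = 0.15·π_1 + 0.3·π_2 + 0.35·π_3
π_2 = 0.5·π_1 + 0.45·π_2 + 0.25·π_3
Solving with the normalization constraint gives π = (0.2751, 0.3985, 0.3265).
So the stationary probability of Dormant is 0.3985.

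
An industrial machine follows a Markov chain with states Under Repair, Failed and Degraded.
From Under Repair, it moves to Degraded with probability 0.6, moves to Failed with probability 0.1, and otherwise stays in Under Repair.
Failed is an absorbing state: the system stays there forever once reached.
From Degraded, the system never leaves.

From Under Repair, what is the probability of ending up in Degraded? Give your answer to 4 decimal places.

Let h(s) be the probability of absorption at Degraded starting from transient state s. Then h(Degraded) = 1 and h(Failed) = 0. By first-step analysis:
h(Under Repair) = 0.3·h(Under Repair) + 0.1·0 + 0.6·1
Solving: h(Under Repair) = 0.8571.
Starting from Under Repair, the probability is 0.8571.

0.8571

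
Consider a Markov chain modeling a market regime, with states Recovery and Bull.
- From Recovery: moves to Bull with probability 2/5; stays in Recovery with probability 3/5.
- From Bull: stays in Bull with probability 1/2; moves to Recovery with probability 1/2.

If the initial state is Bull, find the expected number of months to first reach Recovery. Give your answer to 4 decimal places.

Let t(s) be the expected number of months to first reach Recovery from state s, with t(Recovery) = 0. Conditioning on the first month:
t(Bull) = 1 + 0.5·t(Bull)
Solving: t(Bull) = 2.0000.
Expected months from Bull to Recovery: 2.0000.

2.0000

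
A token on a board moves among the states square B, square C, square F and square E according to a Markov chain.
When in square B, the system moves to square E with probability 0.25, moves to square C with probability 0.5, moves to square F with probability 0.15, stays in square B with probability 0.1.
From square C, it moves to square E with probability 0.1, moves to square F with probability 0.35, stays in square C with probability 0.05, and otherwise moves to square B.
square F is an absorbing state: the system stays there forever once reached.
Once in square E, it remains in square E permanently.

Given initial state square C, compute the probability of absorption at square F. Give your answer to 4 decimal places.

0.6446

Let h(s) be the probability of absorption at square F starting from transient state s. Then h(square F) = 1 and h(square E) = 0. By first-step analysis:
h(square B) = 0.1·h(square B) + 0.5·h(square C) + 0.15·1 + 0.25·0
h(square C) = 0.5·h(square B) + 0.05·h(square C) + 0.35·1 + 0.1·0
Solving: h(square B) = 0.5248, h(square C) = 0.6446.
Starting from square C, the probability is 0.6446.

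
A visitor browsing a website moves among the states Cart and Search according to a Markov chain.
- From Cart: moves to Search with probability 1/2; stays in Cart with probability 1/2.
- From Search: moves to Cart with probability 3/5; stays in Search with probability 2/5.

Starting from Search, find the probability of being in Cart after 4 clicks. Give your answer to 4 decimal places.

Propagate the distribution vector 4 clicks from Search.
After 0 clicks: (0.0000, 1.0000)
After 1 click: (0.6000, 0.4000)
After 2 clicks: (0.5400, 0.4600)
After 3 clicks: (0.5460, 0.4540)
After 4 clicks: (0.5454, 0.4546)
P(in Cart after 4 clicks) = 0.5454

0.5454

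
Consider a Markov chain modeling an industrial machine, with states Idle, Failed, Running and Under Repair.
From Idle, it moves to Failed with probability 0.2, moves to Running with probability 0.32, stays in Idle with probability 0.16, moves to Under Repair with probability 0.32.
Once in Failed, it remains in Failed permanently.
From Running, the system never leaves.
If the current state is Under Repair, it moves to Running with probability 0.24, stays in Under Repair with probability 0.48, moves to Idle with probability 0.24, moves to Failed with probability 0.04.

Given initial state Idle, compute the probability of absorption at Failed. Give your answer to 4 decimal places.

0.3244

Let h(s) be the probability of absorption at Failed starting from transient state s. Then h(Failed) = 1 and h(Running) = 0. By first-step analysis:
h(Idle) = 0.16·h(Idle) + 0.2·1 + 0.32·0 + 0.32·h(Under Repair)
h(Under Repair) = 0.24·h(Idle) + 0.04·1 + 0.24·0 + 0.48·h(Under Repair)
Solving: h(Idle) = 0.3244, h(Under Repair) = 0.2267.
Starting from Idle, the probability is 0.3244.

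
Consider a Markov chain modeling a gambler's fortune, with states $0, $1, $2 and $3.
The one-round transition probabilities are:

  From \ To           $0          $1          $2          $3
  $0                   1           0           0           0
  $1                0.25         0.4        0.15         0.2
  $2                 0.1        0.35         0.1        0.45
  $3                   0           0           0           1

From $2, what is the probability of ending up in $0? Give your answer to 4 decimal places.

Let h(s) be the probability of absorption at $0 starting from transient state s. Then h($0) = 1 and h($3) = 0. By first-step analysis:
h($1) = 0.25·1 + 0.4·h($1) + 0.15·h($2) + 0.2·0
h($2) = 0.1·1 + 0.35·h($1) + 0.1·h($2) + 0.45·0
Solving: h($1) = 0.4923, h($2) = 0.3026.
Starting from $2, the probability is 0.3026.

0.3026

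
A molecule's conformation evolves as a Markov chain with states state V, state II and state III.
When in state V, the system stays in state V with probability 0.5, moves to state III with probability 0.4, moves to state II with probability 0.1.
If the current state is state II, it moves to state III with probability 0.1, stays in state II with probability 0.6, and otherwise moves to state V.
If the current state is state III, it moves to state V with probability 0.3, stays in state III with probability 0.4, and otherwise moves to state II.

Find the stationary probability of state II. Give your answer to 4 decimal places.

Let the stationary distribution be π with π = πP and π_1 + π_2 + π_3 = 1.
π_1 = 0.5·π_1 + 0.3·π_2 + 0.3·π_3
π_2 = 0.1·π_1 + 0.6·π_2 + 0.3·π_3
Solving with the normalization constraint gives π = (0.3750, 0.3214, 0.3036).
So the stationary probability of state II is 0.3214.

0.3214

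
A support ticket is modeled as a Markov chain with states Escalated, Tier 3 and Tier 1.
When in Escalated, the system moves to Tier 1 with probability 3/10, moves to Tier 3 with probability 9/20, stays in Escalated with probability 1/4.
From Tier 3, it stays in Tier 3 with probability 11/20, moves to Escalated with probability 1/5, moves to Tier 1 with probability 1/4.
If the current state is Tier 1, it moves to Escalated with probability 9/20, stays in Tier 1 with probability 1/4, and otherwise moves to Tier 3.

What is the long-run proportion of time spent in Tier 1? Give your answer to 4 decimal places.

0.2640

Let the stationary distribution be π with π = πP and π_1 + π_2 + π_3 = 1.
π_1 = 0.25·π_1 + 0.2·π_2 + 0.45·π_3
π_2 = 0.45·π_1 + 0.55·π_2 + 0.3·π_3
Solving with the normalization constraint gives π = (0.2800, 0.4560, 0.2640).
So the stationary probability of Tier 1 is 0.2640.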